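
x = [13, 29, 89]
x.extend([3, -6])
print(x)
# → [13, 29, 89, 3, -6]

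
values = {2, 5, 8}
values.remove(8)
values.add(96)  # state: {2, 5, 96}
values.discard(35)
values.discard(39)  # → {2, 5, 96}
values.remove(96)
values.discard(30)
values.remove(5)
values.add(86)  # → {2, 86}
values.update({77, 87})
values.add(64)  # {2, 64, 77, 86, 87}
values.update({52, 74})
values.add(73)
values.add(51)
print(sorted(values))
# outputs [2, 51, 52, 64, 73, 74, 77, 86, 87]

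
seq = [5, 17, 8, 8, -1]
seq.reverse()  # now [-1, 8, 8, 17, 5]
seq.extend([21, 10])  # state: [-1, 8, 8, 17, 5, 21, 10]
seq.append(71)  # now [-1, 8, 8, 17, 5, 21, 10, 71]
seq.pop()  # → 71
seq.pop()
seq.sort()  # [-1, 5, 8, 8, 17, 21]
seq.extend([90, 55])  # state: [-1, 5, 8, 8, 17, 21, 90, 55]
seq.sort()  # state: [-1, 5, 8, 8, 17, 21, 55, 90]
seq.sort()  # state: [-1, 5, 8, 8, 17, 21, 55, 90]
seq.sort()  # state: [-1, 5, 8, 8, 17, 21, 55, 90]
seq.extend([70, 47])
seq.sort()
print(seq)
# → [-1, 5, 8, 8, 17, 21, 47, 55, 70, 90]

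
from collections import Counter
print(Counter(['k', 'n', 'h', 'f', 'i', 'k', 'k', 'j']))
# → Counter({'k': 3, 'n': 1, 'h': 1, 'f': 1, 'i': 1, 'j': 1})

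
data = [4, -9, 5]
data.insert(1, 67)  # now [4, 67, -9, 5]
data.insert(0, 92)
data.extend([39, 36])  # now [92, 4, 67, -9, 5, 39, 36]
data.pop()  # 36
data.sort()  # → [-9, 4, 5, 39, 67, 92]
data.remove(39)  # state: [-9, 4, 5, 67, 92]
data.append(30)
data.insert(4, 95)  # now [-9, 4, 5, 67, 95, 92, 30]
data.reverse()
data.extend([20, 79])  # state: [30, 92, 95, 67, 5, 4, -9, 20, 79]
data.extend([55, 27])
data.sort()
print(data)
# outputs [-9, 4, 5, 20, 27, 30, 55, 67, 79, 92, 95]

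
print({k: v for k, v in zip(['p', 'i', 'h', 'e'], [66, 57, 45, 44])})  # {'p': 66, 'i': 57, 'h': 45, 'e': 44}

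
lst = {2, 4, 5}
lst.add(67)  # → {2, 4, 5, 67}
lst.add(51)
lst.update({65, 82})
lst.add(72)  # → {2, 4, 5, 51, 65, 67, 72, 82}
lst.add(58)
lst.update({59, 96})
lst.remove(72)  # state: {2, 4, 5, 51, 58, 59, 65, 67, 82, 96}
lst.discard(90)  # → {2, 4, 5, 51, 58, 59, 65, 67, 82, 96}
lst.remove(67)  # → {2, 4, 5, 51, 58, 59, 65, 82, 96}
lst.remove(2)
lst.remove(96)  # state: {4, 5, 51, 58, 59, 65, 82}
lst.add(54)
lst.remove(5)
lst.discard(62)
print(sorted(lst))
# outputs [4, 51, 54, 58, 59, 65, 82]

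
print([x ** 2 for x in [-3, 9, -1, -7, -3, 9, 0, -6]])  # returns [9, 81, 1, 49, 9, 81, 0, 36]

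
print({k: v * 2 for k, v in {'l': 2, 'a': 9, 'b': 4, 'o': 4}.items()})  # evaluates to {'l': 4, 'a': 18, 'b': 8, 'o': 8}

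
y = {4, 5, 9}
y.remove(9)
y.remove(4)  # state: {5}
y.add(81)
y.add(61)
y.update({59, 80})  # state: {5, 59, 61, 80, 81}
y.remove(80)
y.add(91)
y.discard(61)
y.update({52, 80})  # {5, 52, 59, 80, 81, 91}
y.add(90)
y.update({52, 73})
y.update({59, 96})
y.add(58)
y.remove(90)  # {5, 52, 58, 59, 73, 80, 81, 91, 96}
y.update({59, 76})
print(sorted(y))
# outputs [5, 52, 58, 59, 73, 76, 80, 81, 91, 96]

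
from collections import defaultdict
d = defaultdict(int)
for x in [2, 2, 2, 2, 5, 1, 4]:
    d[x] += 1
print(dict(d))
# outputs {2: 4, 5: 1, 1: 1, 4: 1}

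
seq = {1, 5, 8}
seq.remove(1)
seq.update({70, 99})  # {5, 8, 70, 99}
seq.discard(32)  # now {5, 8, 70, 99}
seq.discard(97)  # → {5, 8, 70, 99}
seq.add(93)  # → {5, 8, 70, 93, 99}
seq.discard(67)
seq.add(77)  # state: {5, 8, 70, 77, 93, 99}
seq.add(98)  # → {5, 8, 70, 77, 93, 98, 99}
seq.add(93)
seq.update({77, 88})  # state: {5, 8, 70, 77, 88, 93, 98, 99}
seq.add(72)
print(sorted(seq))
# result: [5, 8, 70, 72, 77, 88, 93, 98, 99]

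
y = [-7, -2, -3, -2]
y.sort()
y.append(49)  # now [-7, -3, -2, -2, 49]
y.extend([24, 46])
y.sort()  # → [-7, -3, -2, -2, 24, 46, 49]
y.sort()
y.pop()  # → 49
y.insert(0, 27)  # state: [27, -7, -3, -2, -2, 24, 46]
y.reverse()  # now [46, 24, -2, -2, -3, -7, 27]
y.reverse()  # [27, -7, -3, -2, -2, 24, 46]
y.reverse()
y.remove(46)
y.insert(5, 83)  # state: [24, -2, -2, -3, -7, 83, 27]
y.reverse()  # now [27, 83, -7, -3, -2, -2, 24]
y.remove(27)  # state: [83, -7, -3, -2, -2, 24]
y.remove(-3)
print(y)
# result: [83, -7, -2, -2, 24]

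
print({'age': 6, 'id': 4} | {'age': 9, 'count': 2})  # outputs {'age': 9, 'id': 4, 'count': 2}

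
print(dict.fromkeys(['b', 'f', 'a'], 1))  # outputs {'b': 1, 'f': 1, 'a': 1}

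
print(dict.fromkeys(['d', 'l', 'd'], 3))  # {'d': 3, 'l': 3}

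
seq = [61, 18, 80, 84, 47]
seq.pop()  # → 47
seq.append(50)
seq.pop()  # 50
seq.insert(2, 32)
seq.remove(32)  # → [61, 18, 80, 84]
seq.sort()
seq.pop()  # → 84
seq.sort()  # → [18, 61, 80]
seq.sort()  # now [18, 61, 80]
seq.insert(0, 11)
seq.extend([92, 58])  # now [11, 18, 61, 80, 92, 58]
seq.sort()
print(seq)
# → [11, 18, 58, 61, 80, 92]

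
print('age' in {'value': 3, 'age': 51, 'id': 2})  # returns True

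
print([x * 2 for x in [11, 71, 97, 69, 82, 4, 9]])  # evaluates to [22, 142, 194, 138, 164, 8, 18]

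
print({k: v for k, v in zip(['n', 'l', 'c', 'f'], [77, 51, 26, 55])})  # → {'n': 77, 'l': 51, 'c': 26, 'f': 55}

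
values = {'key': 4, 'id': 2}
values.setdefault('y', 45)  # 45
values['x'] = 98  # {'key': 4, 'id': 2, 'y': 45, 'x': 98}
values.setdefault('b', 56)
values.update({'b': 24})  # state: {'key': 4, 'id': 2, 'y': 45, 'x': 98, 'b': 24}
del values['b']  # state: {'key': 4, 'id': 2, 'y': 45, 'x': 98}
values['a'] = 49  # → {'key': 4, 'id': 2, 'y': 45, 'x': 98, 'a': 49}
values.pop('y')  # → 45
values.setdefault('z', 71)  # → 71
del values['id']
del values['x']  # {'key': 4, 'a': 49, 'z': 71}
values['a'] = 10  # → {'key': 4, 'a': 10, 'z': 71}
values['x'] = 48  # {'key': 4, 'a': 10, 'z': 71, 'x': 48}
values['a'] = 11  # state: {'key': 4, 'a': 11, 'z': 71, 'x': 48}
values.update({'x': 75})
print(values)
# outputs {'key': 4, 'a': 11, 'z': 71, 'x': 75}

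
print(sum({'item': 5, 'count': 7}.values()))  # 12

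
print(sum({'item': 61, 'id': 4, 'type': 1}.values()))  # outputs 66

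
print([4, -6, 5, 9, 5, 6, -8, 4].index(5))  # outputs 2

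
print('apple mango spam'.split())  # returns ['apple', 'mango', 'spam']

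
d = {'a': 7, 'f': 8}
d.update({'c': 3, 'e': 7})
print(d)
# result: {'a': 7, 'f': 8, 'c': 3, 'e': 7}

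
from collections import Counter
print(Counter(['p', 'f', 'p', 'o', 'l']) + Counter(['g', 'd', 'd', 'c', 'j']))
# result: Counter({'p': 2, 'd': 2, 'f': 1, 'o': 1, 'l': 1, 'g': 1, 'c': 1, 'j': 1})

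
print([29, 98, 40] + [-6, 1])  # [29, 98, 40, -6, 1]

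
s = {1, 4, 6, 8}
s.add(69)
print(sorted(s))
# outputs [1, 4, 6, 8, 69]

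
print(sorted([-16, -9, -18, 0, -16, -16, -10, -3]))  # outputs [-18, -16, -16, -16, -10, -9, -3, 0]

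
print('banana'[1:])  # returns anana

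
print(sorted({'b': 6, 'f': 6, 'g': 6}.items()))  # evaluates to [('b', 6), ('f', 6), ('g', 6)]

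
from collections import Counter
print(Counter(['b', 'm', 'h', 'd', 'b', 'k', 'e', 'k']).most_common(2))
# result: [('b', 2), ('k', 2)]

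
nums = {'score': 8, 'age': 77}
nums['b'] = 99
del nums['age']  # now {'score': 8, 'b': 99}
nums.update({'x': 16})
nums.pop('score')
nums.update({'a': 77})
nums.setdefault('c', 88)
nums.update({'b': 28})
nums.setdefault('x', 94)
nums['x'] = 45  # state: {'b': 28, 'x': 45, 'a': 77, 'c': 88}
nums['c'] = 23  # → {'b': 28, 'x': 45, 'a': 77, 'c': 23}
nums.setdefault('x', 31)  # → 45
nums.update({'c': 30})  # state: {'b': 28, 'x': 45, 'a': 77, 'c': 30}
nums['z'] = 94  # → {'b': 28, 'x': 45, 'a': 77, 'c': 30, 'z': 94}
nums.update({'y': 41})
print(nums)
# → {'b': 28, 'x': 45, 'a': 77, 'c': 30, 'z': 94, 'y': 41}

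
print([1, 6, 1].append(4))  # None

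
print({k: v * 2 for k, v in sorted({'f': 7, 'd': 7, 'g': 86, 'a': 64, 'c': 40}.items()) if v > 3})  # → {'a': 128, 'c': 80, 'd': 14, 'f': 14, 'g': 172}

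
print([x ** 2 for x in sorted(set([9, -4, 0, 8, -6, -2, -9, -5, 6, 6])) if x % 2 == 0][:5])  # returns [36, 16, 4, 0, 36]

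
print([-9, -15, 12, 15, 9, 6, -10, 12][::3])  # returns [-9, 15, -10]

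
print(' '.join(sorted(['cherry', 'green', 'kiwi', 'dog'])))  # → cherry dog green kiwi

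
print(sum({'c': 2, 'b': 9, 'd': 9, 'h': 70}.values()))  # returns 90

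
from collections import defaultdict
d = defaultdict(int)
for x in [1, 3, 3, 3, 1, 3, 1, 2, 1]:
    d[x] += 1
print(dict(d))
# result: {1: 4, 3: 4, 2: 1}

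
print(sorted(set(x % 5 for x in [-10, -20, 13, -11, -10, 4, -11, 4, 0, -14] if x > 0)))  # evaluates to [3, 4]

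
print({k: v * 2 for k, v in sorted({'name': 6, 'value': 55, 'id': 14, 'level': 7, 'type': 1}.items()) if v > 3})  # {'id': 28, 'level': 14, 'name': 12, 'value': 110}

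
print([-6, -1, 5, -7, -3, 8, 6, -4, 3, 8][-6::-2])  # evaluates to [-3, 5, -6]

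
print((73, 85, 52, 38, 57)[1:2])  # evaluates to (85,)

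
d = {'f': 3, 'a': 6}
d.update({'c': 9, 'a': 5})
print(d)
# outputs {'f': 3, 'a': 5, 'c': 9}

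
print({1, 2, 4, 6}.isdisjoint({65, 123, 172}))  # True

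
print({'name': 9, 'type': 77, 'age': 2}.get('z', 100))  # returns 100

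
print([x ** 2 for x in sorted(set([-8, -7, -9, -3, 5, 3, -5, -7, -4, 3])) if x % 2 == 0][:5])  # [64, 16]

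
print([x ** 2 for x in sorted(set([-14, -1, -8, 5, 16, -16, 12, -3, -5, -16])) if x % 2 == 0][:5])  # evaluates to [256, 196, 64, 144, 256]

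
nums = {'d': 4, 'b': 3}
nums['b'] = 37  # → {'d': 4, 'b': 37}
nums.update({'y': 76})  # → {'d': 4, 'b': 37, 'y': 76}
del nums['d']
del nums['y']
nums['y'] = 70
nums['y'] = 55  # {'b': 37, 'y': 55}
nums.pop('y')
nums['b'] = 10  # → {'b': 10}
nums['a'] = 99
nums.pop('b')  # 10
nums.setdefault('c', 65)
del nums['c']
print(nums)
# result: {'a': 99}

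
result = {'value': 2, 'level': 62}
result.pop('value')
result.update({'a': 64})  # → {'level': 62, 'a': 64}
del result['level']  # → {'a': 64}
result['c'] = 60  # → {'a': 64, 'c': 60}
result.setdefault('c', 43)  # 60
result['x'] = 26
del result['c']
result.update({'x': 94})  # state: {'a': 64, 'x': 94}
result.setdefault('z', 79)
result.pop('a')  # 64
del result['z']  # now {'x': 94}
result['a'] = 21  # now {'x': 94, 'a': 21}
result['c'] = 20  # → {'x': 94, 'a': 21, 'c': 20}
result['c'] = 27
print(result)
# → {'x': 94, 'a': 21, 'c': 27}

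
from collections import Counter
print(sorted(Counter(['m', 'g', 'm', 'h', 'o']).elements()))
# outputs ['g', 'h', 'm', 'm', 'o']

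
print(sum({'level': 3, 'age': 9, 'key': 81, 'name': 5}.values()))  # 98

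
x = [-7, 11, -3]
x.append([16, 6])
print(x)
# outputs [-7, 11, -3, [16, 6]]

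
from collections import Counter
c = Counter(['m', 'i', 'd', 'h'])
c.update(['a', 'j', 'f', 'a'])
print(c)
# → Counter({'a': 2, 'm': 1, 'i': 1, 'd': 1, 'h': 1, 'j': 1, 'f': 1})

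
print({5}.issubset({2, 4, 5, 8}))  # True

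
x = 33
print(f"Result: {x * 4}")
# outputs Result: 132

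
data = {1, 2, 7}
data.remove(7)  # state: {1, 2}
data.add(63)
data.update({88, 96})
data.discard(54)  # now {1, 2, 63, 88, 96}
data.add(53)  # {1, 2, 53, 63, 88, 96}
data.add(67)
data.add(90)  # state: {1, 2, 53, 63, 67, 88, 90, 96}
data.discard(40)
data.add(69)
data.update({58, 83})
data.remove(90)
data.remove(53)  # {1, 2, 58, 63, 67, 69, 83, 88, 96}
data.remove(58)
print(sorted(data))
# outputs [1, 2, 63, 67, 69, 83, 88, 96]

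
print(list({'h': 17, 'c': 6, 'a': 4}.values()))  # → [17, 6, 4]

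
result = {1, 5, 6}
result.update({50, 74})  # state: {1, 5, 6, 50, 74}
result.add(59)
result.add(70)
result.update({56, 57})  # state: {1, 5, 6, 50, 56, 57, 59, 70, 74}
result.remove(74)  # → {1, 5, 6, 50, 56, 57, 59, 70}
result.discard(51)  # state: {1, 5, 6, 50, 56, 57, 59, 70}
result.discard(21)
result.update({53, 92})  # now {1, 5, 6, 50, 53, 56, 57, 59, 70, 92}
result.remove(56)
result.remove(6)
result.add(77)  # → {1, 5, 50, 53, 57, 59, 70, 77, 92}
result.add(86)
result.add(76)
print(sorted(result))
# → [1, 5, 50, 53, 57, 59, 70, 76, 77, 86, 92]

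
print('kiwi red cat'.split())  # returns ['kiwi', 'red', 'cat']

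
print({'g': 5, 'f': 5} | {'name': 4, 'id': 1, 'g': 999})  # {'g': 999, 'f': 5, 'name': 4, 'id': 1}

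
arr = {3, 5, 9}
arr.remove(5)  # {3, 9}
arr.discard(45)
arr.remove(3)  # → {9}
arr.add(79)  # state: {9, 79}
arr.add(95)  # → {9, 79, 95}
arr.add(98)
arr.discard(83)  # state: {9, 79, 95, 98}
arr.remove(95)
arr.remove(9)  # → {79, 98}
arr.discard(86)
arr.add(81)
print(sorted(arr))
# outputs [79, 81, 98]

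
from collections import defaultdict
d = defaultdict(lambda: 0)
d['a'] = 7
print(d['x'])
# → 0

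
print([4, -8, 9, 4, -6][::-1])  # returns [-6, 4, 9, -8, 4]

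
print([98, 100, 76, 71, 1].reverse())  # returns None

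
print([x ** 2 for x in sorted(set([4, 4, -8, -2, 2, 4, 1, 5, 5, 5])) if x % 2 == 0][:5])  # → [64, 4, 4, 16]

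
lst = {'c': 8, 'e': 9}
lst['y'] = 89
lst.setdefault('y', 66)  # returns 89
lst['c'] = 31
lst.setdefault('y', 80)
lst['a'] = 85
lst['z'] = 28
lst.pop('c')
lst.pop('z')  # 28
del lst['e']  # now {'y': 89, 'a': 85}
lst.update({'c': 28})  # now {'y': 89, 'a': 85, 'c': 28}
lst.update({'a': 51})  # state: {'y': 89, 'a': 51, 'c': 28}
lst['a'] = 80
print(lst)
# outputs {'y': 89, 'a': 80, 'c': 28}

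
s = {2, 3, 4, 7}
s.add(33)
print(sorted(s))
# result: [2, 3, 4, 7, 33]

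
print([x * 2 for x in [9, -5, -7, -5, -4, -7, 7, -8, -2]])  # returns [18, -10, -14, -10, -8, -14, 14, -16, -4]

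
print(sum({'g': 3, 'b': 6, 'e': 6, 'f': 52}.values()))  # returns 67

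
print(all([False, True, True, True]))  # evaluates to False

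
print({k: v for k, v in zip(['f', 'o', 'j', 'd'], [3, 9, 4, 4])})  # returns {'f': 3, 'o': 9, 'j': 4, 'd': 4}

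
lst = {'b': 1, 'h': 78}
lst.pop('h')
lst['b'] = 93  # {'b': 93}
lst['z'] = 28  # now {'b': 93, 'z': 28}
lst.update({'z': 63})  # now {'b': 93, 'z': 63}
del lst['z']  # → {'b': 93}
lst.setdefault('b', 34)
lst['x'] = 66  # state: {'b': 93, 'x': 66}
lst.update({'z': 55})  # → {'b': 93, 'x': 66, 'z': 55}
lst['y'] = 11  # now {'b': 93, 'x': 66, 'z': 55, 'y': 11}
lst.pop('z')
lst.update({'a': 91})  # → {'b': 93, 'x': 66, 'y': 11, 'a': 91}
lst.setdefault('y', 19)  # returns 11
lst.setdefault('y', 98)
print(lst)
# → {'b': 93, 'x': 66, 'y': 11, 'a': 91}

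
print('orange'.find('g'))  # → 4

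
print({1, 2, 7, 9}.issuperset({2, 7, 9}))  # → True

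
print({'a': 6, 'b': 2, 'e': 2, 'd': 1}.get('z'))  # None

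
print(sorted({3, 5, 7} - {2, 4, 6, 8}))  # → [3, 5, 7]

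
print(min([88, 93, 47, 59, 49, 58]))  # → 47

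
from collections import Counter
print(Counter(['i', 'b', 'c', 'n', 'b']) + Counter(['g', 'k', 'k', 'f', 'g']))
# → Counter({'b': 2, 'g': 2, 'k': 2, 'i': 1, 'c': 1, 'n': 1, 'f': 1})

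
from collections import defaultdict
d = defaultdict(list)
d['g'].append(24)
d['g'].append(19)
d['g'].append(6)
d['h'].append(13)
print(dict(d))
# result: {'g': [24, 19, 6], 'h': [13]}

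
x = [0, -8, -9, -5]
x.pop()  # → -5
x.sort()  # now [-9, -8, 0]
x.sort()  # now [-9, -8, 0]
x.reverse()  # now [0, -8, -9]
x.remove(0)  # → [-8, -9]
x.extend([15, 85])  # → [-8, -9, 15, 85]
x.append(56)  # [-8, -9, 15, 85, 56]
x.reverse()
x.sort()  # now [-9, -8, 15, 56, 85]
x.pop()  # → 85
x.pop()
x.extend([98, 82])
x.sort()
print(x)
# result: [-9, -8, 15, 82, 98]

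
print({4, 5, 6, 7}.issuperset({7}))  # True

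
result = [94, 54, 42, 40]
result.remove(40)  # [94, 54, 42]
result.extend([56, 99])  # [94, 54, 42, 56, 99]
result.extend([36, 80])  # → [94, 54, 42, 56, 99, 36, 80]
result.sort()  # [36, 42, 54, 56, 80, 94, 99]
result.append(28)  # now [36, 42, 54, 56, 80, 94, 99, 28]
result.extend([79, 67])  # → [36, 42, 54, 56, 80, 94, 99, 28, 79, 67]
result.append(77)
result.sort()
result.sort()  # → [28, 36, 42, 54, 56, 67, 77, 79, 80, 94, 99]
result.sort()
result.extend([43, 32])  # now [28, 36, 42, 54, 56, 67, 77, 79, 80, 94, 99, 43, 32]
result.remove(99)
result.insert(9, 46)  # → [28, 36, 42, 54, 56, 67, 77, 79, 80, 46, 94, 43, 32]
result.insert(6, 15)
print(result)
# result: [28, 36, 42, 54, 56, 67, 15, 77, 79, 80, 46, 94, 43, 32]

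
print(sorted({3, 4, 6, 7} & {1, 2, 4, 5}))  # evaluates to [4]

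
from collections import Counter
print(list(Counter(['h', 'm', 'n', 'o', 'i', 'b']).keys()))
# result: ['h', 'm', 'n', 'o', 'i', 'b']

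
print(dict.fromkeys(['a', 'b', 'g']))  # {'a': None, 'b': None, 'g': None}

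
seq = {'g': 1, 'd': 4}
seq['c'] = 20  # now {'g': 1, 'd': 4, 'c': 20}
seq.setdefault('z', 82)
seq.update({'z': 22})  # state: {'g': 1, 'd': 4, 'c': 20, 'z': 22}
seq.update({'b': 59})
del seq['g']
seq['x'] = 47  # {'d': 4, 'c': 20, 'z': 22, 'b': 59, 'x': 47}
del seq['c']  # {'d': 4, 'z': 22, 'b': 59, 'x': 47}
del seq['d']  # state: {'z': 22, 'b': 59, 'x': 47}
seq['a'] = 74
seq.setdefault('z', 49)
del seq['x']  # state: {'z': 22, 'b': 59, 'a': 74}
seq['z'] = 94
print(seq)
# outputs {'z': 94, 'b': 59, 'a': 74}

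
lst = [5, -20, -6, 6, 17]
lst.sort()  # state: [-20, -6, 5, 6, 17]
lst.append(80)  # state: [-20, -6, 5, 6, 17, 80]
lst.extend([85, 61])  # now [-20, -6, 5, 6, 17, 80, 85, 61]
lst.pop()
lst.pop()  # 85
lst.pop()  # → 80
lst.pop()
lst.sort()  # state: [-20, -6, 5, 6]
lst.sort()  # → [-20, -6, 5, 6]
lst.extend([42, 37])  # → [-20, -6, 5, 6, 42, 37]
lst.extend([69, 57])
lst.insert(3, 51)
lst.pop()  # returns 57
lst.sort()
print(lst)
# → [-20, -6, 5, 6, 37, 42, 51, 69]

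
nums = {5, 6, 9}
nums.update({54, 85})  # {5, 6, 9, 54, 85}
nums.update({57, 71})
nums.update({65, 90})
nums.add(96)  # {5, 6, 9, 54, 57, 65, 71, 85, 90, 96}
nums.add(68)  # {5, 6, 9, 54, 57, 65, 68, 71, 85, 90, 96}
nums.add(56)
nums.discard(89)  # {5, 6, 9, 54, 56, 57, 65, 68, 71, 85, 90, 96}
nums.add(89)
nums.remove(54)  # {5, 6, 9, 56, 57, 65, 68, 71, 85, 89, 90, 96}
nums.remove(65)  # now {5, 6, 9, 56, 57, 68, 71, 85, 89, 90, 96}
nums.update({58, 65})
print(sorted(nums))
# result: [5, 6, 9, 56, 57, 58, 65, 68, 71, 85, 89, 90, 96]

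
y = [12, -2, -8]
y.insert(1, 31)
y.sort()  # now [-8, -2, 12, 31]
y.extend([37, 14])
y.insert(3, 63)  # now [-8, -2, 12, 63, 31, 37, 14]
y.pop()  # 14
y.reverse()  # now [37, 31, 63, 12, -2, -8]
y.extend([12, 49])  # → [37, 31, 63, 12, -2, -8, 12, 49]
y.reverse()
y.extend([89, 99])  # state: [49, 12, -8, -2, 12, 63, 31, 37, 89, 99]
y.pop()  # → 99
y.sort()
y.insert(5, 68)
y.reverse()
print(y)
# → [89, 63, 49, 37, 68, 31, 12, 12, -2, -8]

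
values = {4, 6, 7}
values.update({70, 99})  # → {4, 6, 7, 70, 99}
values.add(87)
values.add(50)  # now {4, 6, 7, 50, 70, 87, 99}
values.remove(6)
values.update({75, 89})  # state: {4, 7, 50, 70, 75, 87, 89, 99}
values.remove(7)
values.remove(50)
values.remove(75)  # {4, 70, 87, 89, 99}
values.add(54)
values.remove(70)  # {4, 54, 87, 89, 99}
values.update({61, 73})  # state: {4, 54, 61, 73, 87, 89, 99}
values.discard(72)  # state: {4, 54, 61, 73, 87, 89, 99}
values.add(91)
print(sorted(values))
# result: [4, 54, 61, 73, 87, 89, 91, 99]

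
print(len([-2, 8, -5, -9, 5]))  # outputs 5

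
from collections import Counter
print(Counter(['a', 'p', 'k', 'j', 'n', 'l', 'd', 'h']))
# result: Counter({'a': 1, 'p': 1, 'k': 1, 'j': 1, 'n': 1, 'l': 1, 'd': 1, 'h': 1})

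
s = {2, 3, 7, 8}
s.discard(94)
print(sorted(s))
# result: [2, 3, 7, 8]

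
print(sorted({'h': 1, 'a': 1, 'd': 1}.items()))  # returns [('a', 1), ('d', 1), ('h', 1)]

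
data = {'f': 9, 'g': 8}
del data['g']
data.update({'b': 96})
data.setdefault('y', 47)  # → 47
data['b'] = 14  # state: {'f': 9, 'b': 14, 'y': 47}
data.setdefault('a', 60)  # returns 60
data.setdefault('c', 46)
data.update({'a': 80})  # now {'f': 9, 'b': 14, 'y': 47, 'a': 80, 'c': 46}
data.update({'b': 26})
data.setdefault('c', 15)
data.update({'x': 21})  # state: {'f': 9, 'b': 26, 'y': 47, 'a': 80, 'c': 46, 'x': 21}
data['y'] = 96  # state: {'f': 9, 'b': 26, 'y': 96, 'a': 80, 'c': 46, 'x': 21}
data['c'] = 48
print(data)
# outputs {'f': 9, 'b': 26, 'y': 96, 'a': 80, 'c': 48, 'x': 21}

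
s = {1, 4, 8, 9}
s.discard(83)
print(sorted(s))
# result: [1, 4, 8, 9]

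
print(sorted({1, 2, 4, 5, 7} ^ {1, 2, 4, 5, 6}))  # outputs [6, 7]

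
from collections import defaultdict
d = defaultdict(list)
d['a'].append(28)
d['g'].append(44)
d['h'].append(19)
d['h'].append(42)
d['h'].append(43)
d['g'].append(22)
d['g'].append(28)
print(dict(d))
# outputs {'a': [28], 'g': [44, 22, 28], 'h': [19, 42, 43]}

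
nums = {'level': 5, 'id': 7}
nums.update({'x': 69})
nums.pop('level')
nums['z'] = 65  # {'id': 7, 'x': 69, 'z': 65}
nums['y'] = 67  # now {'id': 7, 'x': 69, 'z': 65, 'y': 67}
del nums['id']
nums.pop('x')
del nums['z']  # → {'y': 67}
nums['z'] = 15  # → {'y': 67, 'z': 15}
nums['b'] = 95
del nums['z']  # {'y': 67, 'b': 95}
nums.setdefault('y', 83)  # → 67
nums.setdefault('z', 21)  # 21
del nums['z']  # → {'y': 67, 'b': 95}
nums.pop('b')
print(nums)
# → {'y': 67}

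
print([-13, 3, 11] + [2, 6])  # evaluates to [-13, 3, 11, 2, 6]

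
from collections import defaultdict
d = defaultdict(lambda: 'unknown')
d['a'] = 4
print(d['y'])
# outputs unknown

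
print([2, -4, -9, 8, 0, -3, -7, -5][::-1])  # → [-5, -7, -3, 0, 8, -9, -4, 2]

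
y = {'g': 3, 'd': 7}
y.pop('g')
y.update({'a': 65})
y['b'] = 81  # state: {'d': 7, 'a': 65, 'b': 81}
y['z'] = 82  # {'d': 7, 'a': 65, 'b': 81, 'z': 82}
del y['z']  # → {'d': 7, 'a': 65, 'b': 81}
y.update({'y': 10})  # {'d': 7, 'a': 65, 'b': 81, 'y': 10}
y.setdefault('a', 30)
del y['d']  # {'a': 65, 'b': 81, 'y': 10}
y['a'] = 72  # {'a': 72, 'b': 81, 'y': 10}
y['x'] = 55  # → {'a': 72, 'b': 81, 'y': 10, 'x': 55}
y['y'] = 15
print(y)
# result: {'a': 72, 'b': 81, 'y': 15, 'x': 55}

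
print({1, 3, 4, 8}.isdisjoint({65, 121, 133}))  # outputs True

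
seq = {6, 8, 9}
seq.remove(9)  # {6, 8}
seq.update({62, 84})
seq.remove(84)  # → {6, 8, 62}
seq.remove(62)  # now {6, 8}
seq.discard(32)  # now {6, 8}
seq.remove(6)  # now {8}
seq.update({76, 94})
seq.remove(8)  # {76, 94}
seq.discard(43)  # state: {76, 94}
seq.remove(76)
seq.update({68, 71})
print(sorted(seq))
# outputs [68, 71, 94]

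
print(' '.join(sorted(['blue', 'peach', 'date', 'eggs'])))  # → blue date eggs peach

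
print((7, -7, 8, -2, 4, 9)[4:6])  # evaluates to (4, 9)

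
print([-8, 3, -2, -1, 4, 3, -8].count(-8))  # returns 2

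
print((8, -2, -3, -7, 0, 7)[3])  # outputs -7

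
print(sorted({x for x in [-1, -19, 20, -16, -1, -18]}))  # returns [-19, -18, -16, -1, 20]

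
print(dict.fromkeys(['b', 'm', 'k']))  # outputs {'b': None, 'm': None, 'k': None}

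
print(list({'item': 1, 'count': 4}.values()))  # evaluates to [1, 4]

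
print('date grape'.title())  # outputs Date Grape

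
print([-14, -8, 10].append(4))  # None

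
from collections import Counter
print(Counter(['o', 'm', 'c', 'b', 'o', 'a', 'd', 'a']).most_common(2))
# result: [('o', 2), ('a', 2)]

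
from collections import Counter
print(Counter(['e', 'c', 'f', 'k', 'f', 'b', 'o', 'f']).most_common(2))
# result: [('f', 3), ('e', 1)]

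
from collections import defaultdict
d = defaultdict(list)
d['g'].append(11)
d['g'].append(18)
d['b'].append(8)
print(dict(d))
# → {'g': [11, 18], 'b': [8]}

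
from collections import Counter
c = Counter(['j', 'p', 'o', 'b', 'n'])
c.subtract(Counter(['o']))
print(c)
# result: Counter({'j': 1, 'p': 1, 'b': 1, 'n': 1, 'o': 0})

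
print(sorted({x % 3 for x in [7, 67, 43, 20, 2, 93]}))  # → [0, 1, 2]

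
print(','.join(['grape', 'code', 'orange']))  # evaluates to grape,code,orange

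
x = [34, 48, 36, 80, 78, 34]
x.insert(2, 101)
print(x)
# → [34, 48, 101, 36, 80, 78, 34]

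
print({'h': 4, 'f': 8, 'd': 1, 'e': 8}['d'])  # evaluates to 1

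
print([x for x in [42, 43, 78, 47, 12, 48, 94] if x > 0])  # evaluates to [42, 43, 78, 47, 12, 48, 94]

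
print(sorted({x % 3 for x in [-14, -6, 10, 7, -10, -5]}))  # [0, 1, 2]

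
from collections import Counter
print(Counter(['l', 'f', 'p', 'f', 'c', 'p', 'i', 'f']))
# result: Counter({'f': 3, 'p': 2, 'l': 1, 'c': 1, 'i': 1})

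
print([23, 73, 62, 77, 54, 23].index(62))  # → 2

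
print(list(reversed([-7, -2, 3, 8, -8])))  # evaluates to [-8, 8, 3, -2, -7]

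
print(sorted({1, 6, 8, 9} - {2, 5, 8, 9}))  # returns [1, 6]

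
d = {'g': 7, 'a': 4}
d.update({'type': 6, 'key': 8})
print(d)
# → {'g': 7, 'a': 4, 'type': 6, 'key': 8}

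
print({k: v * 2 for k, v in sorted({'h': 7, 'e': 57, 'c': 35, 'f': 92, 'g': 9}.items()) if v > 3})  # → {'c': 70, 'e': 114, 'f': 184, 'g': 18, 'h': 14}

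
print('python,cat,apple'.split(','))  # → ['python', 'cat', 'apple']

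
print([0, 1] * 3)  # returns [0, 1, 0, 1, 0, 1]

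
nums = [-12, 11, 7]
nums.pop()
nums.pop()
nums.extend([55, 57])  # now [-12, 55, 57]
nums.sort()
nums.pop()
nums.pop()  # 55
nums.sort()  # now [-12]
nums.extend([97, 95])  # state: [-12, 97, 95]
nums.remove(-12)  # [97, 95]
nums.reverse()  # [95, 97]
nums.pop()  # 97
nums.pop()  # 95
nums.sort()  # []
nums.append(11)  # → [11]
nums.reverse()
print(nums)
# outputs [11]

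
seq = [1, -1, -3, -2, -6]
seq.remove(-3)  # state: [1, -1, -2, -6]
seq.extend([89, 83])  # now [1, -1, -2, -6, 89, 83]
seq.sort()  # [-6, -2, -1, 1, 83, 89]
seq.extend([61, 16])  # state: [-6, -2, -1, 1, 83, 89, 61, 16]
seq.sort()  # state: [-6, -2, -1, 1, 16, 61, 83, 89]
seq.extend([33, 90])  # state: [-6, -2, -1, 1, 16, 61, 83, 89, 33, 90]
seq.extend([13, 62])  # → [-6, -2, -1, 1, 16, 61, 83, 89, 33, 90, 13, 62]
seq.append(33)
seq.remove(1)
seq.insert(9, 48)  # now [-6, -2, -1, 16, 61, 83, 89, 33, 90, 48, 13, 62, 33]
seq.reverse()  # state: [33, 62, 13, 48, 90, 33, 89, 83, 61, 16, -1, -2, -6]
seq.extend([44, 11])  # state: [33, 62, 13, 48, 90, 33, 89, 83, 61, 16, -1, -2, -6, 44, 11]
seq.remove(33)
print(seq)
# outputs [62, 13, 48, 90, 33, 89, 83, 61, 16, -1, -2, -6, 44, 11]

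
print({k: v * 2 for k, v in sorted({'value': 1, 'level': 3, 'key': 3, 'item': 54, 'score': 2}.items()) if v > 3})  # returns {'item': 108}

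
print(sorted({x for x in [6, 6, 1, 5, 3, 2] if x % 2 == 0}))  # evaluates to [2, 6]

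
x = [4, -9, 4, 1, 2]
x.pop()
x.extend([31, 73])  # [4, -9, 4, 1, 31, 73]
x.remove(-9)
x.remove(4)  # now [4, 1, 31, 73]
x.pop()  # 73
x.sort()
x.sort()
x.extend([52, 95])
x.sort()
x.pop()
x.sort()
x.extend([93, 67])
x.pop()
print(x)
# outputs [1, 4, 31, 52, 93]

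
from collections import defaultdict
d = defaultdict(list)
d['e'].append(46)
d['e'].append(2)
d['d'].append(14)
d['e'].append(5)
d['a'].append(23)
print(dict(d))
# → {'e': [46, 2, 5], 'd': [14], 'a': [23]}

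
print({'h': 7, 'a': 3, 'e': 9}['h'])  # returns 7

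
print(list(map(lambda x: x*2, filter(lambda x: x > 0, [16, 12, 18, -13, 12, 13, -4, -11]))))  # [32, 24, 36, 24, 26]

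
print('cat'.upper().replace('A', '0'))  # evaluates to C0T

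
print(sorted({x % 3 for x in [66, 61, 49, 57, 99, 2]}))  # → [0, 1, 2]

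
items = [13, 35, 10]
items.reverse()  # [10, 35, 13]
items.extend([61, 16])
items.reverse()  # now [16, 61, 13, 35, 10]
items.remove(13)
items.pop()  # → 10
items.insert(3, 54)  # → [16, 61, 35, 54]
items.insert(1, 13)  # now [16, 13, 61, 35, 54]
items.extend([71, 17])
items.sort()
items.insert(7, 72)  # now [13, 16, 17, 35, 54, 61, 71, 72]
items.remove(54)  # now [13, 16, 17, 35, 61, 71, 72]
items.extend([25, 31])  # [13, 16, 17, 35, 61, 71, 72, 25, 31]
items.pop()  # 31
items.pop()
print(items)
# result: [13, 16, 17, 35, 61, 71, 72]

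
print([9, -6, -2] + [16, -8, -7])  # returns [9, -6, -2, 16, -8, -7]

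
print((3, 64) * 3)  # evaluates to (3, 64, 3, 64, 3, 64)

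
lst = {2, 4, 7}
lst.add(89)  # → {2, 4, 7, 89}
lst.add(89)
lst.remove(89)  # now {2, 4, 7}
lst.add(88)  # {2, 4, 7, 88}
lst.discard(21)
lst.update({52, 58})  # {2, 4, 7, 52, 58, 88}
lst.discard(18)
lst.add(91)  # {2, 4, 7, 52, 58, 88, 91}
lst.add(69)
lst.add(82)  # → {2, 4, 7, 52, 58, 69, 82, 88, 91}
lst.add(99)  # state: {2, 4, 7, 52, 58, 69, 82, 88, 91, 99}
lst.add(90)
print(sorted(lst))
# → [2, 4, 7, 52, 58, 69, 82, 88, 90, 91, 99]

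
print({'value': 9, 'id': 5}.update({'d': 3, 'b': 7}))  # None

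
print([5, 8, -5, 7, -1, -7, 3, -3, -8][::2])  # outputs [5, -5, -1, 3, -8]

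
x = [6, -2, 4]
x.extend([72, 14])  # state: [6, -2, 4, 72, 14]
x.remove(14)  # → [6, -2, 4, 72]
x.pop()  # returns 72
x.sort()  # [-2, 4, 6]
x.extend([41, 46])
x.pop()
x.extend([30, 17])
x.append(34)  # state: [-2, 4, 6, 41, 30, 17, 34]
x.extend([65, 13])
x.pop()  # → 13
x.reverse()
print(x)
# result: [65, 34, 17, 30, 41, 6, 4, -2]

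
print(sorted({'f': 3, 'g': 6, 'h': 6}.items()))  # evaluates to [('f', 3), ('g', 6), ('h', 6)]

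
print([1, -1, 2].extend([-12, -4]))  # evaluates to None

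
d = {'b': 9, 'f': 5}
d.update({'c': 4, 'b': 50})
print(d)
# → {'b': 50, 'f': 5, 'c': 4}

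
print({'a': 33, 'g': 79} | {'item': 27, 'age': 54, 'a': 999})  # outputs {'a': 999, 'g': 79, 'item': 27, 'age': 54}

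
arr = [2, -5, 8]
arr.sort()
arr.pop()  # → 8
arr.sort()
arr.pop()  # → 2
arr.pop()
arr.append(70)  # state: [70]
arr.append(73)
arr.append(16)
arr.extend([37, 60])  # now [70, 73, 16, 37, 60]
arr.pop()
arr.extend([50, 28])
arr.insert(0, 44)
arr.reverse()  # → [28, 50, 37, 16, 73, 70, 44]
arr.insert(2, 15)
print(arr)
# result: [28, 50, 15, 37, 16, 73, 70, 44]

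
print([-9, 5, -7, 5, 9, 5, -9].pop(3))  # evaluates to 5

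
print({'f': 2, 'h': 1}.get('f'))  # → 2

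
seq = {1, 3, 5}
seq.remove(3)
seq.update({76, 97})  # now {1, 5, 76, 97}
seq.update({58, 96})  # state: {1, 5, 58, 76, 96, 97}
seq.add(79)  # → {1, 5, 58, 76, 79, 96, 97}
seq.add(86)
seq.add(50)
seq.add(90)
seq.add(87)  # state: {1, 5, 50, 58, 76, 79, 86, 87, 90, 96, 97}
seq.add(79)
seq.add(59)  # {1, 5, 50, 58, 59, 76, 79, 86, 87, 90, 96, 97}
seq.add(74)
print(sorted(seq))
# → [1, 5, 50, 58, 59, 74, 76, 79, 86, 87, 90, 96, 97]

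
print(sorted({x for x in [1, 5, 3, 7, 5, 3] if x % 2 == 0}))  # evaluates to []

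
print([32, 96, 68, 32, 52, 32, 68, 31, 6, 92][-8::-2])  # [68, 32]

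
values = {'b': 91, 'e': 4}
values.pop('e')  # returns 4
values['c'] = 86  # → {'b': 91, 'c': 86}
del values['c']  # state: {'b': 91}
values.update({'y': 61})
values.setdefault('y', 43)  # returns 61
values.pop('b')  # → 91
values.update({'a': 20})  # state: {'y': 61, 'a': 20}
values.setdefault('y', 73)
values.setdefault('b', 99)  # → 99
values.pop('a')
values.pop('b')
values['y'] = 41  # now {'y': 41}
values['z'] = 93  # {'y': 41, 'z': 93}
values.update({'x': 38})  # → {'y': 41, 'z': 93, 'x': 38}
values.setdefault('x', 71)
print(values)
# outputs {'y': 41, 'z': 93, 'x': 38}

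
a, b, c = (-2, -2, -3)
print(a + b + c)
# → -7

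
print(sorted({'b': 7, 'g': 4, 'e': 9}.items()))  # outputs [('b', 7), ('e', 9), ('g', 4)]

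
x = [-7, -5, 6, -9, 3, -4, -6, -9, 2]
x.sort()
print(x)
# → [-9, -9, -7, -6, -5, -4, 2, 3, 6]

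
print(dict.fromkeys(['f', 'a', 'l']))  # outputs {'f': None, 'a': None, 'l': None}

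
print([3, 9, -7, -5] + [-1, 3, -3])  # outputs [3, 9, -7, -5, -1, 3, -3]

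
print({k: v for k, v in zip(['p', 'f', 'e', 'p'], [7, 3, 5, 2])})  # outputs {'p': 2, 'f': 3, 'e': 5}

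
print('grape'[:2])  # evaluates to gr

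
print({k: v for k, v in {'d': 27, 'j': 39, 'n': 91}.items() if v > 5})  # {'d': 27, 'j': 39, 'n': 91}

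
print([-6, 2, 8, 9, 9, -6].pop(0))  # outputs -6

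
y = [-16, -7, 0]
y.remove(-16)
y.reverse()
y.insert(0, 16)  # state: [16, 0, -7]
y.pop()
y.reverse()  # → [0, 16]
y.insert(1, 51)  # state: [0, 51, 16]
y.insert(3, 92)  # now [0, 51, 16, 92]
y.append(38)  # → [0, 51, 16, 92, 38]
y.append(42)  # [0, 51, 16, 92, 38, 42]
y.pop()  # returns 42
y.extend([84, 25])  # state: [0, 51, 16, 92, 38, 84, 25]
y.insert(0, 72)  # [72, 0, 51, 16, 92, 38, 84, 25]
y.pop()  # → 25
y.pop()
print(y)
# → [72, 0, 51, 16, 92, 38]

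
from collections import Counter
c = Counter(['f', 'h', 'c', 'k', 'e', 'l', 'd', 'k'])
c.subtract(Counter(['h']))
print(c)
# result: Counter({'k': 2, 'f': 1, 'c': 1, 'e': 1, 'l': 1, 'd': 1, 'h': 0})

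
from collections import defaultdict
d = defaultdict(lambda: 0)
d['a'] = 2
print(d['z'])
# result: 0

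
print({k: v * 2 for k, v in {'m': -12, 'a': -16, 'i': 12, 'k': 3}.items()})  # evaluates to {'m': -24, 'a': -32, 'i': 24, 'k': 6}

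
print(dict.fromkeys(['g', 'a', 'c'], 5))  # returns {'g': 5, 'a': 5, 'c': 5}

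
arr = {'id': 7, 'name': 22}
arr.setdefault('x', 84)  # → 84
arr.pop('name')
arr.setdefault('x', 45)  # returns 84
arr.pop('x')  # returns 84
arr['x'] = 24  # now {'id': 7, 'x': 24}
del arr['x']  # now {'id': 7}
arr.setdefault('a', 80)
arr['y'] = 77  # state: {'id': 7, 'a': 80, 'y': 77}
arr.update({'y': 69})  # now {'id': 7, 'a': 80, 'y': 69}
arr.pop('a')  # 80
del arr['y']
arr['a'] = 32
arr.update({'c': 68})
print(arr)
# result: {'id': 7, 'a': 32, 'c': 68}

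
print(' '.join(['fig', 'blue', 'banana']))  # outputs fig blue banana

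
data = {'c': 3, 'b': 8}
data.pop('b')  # 8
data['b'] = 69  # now {'c': 3, 'b': 69}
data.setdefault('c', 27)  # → 3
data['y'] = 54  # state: {'c': 3, 'b': 69, 'y': 54}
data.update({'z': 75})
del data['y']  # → {'c': 3, 'b': 69, 'z': 75}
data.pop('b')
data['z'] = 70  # {'c': 3, 'z': 70}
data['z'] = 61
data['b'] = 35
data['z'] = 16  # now {'c': 3, 'z': 16, 'b': 35}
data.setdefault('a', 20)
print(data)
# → {'c': 3, 'z': 16, 'b': 35, 'a': 20}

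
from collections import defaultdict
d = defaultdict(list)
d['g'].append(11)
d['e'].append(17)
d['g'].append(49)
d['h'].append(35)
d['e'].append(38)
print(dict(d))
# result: {'g': [11, 49], 'e': [17, 38], 'h': [35]}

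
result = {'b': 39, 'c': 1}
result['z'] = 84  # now {'b': 39, 'c': 1, 'z': 84}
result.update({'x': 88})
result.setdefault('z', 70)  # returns 84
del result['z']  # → {'b': 39, 'c': 1, 'x': 88}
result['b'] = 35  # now {'b': 35, 'c': 1, 'x': 88}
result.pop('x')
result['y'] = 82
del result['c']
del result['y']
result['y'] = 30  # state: {'b': 35, 'y': 30}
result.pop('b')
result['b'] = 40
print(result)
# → {'y': 30, 'b': 40}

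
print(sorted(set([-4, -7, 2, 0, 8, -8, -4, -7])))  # [-8, -7, -4, 0, 2, 8]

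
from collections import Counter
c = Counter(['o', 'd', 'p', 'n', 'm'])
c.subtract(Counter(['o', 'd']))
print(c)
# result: Counter({'p': 1, 'n': 1, 'm': 1, 'o': 0, 'd': 0})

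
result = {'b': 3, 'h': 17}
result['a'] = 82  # {'b': 3, 'h': 17, 'a': 82}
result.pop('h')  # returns 17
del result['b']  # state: {'a': 82}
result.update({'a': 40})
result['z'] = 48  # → {'a': 40, 'z': 48}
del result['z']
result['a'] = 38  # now {'a': 38}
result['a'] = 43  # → {'a': 43}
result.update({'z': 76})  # {'a': 43, 'z': 76}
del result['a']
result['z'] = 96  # {'z': 96}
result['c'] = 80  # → {'z': 96, 'c': 80}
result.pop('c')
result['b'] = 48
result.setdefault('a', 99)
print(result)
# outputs {'z': 96, 'b': 48, 'a': 99}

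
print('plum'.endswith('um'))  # True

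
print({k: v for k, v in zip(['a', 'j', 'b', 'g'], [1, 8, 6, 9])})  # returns {'a': 1, 'j': 8, 'b': 6, 'g': 9}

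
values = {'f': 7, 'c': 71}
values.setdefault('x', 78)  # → 78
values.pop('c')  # 71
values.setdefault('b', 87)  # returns 87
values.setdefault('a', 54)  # 54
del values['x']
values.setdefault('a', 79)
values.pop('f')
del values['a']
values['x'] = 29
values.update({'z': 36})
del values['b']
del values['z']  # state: {'x': 29}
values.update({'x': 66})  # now {'x': 66}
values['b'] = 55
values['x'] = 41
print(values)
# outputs {'x': 41, 'b': 55}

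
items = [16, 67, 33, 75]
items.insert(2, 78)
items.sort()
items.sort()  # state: [16, 33, 67, 75, 78]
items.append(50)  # [16, 33, 67, 75, 78, 50]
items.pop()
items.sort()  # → [16, 33, 67, 75, 78]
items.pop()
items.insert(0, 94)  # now [94, 16, 33, 67, 75]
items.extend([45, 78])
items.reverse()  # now [78, 45, 75, 67, 33, 16, 94]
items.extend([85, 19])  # [78, 45, 75, 67, 33, 16, 94, 85, 19]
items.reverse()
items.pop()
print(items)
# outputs [19, 85, 94, 16, 33, 67, 75, 45]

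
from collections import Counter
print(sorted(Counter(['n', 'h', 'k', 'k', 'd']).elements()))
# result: ['d', 'h', 'k', 'k', 'n']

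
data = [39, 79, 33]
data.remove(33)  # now [39, 79]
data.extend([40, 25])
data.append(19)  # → [39, 79, 40, 25, 19]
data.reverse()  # [19, 25, 40, 79, 39]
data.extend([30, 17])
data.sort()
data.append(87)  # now [17, 19, 25, 30, 39, 40, 79, 87]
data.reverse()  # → [87, 79, 40, 39, 30, 25, 19, 17]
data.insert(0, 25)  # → [25, 87, 79, 40, 39, 30, 25, 19, 17]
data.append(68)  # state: [25, 87, 79, 40, 39, 30, 25, 19, 17, 68]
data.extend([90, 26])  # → [25, 87, 79, 40, 39, 30, 25, 19, 17, 68, 90, 26]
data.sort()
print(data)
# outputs [17, 19, 25, 25, 26, 30, 39, 40, 68, 79, 87, 90]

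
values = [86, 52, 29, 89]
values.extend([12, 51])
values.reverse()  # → [51, 12, 89, 29, 52, 86]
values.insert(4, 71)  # [51, 12, 89, 29, 71, 52, 86]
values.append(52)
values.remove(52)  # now [51, 12, 89, 29, 71, 86, 52]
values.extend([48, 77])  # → [51, 12, 89, 29, 71, 86, 52, 48, 77]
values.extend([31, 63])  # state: [51, 12, 89, 29, 71, 86, 52, 48, 77, 31, 63]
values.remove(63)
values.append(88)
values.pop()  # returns 88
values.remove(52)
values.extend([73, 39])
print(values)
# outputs [51, 12, 89, 29, 71, 86, 48, 77, 31, 73, 39]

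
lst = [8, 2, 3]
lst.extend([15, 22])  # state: [8, 2, 3, 15, 22]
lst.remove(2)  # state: [8, 3, 15, 22]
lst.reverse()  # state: [22, 15, 3, 8]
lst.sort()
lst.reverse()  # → [22, 15, 8, 3]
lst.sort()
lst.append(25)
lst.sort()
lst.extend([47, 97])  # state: [3, 8, 15, 22, 25, 47, 97]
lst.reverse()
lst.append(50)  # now [97, 47, 25, 22, 15, 8, 3, 50]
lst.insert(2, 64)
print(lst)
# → [97, 47, 64, 25, 22, 15, 8, 3, 50]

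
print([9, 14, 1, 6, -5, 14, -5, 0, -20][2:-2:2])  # [1, -5, -5]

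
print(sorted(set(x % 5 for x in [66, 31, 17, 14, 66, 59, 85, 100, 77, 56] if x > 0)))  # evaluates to [0, 1, 2, 4]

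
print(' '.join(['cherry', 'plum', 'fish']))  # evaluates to cherry plum fish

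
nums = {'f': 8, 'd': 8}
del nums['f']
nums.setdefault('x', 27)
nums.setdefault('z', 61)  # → 61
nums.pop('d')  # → 8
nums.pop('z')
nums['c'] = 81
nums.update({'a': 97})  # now {'x': 27, 'c': 81, 'a': 97}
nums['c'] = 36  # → {'x': 27, 'c': 36, 'a': 97}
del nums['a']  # {'x': 27, 'c': 36}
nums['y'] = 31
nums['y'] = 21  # {'x': 27, 'c': 36, 'y': 21}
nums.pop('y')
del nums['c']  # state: {'x': 27}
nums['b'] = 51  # {'x': 27, 'b': 51}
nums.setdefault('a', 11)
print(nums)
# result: {'x': 27, 'b': 51, 'a': 11}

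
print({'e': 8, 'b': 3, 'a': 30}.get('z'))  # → None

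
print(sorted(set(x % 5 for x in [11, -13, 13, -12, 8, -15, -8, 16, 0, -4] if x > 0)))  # [1, 3]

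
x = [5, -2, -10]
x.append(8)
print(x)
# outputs [5, -2, -10, 8]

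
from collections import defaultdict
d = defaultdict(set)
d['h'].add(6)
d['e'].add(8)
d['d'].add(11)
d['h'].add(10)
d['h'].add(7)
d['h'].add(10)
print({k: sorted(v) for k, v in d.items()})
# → {'h': [6, 7, 10], 'e': [8], 'd': [11]}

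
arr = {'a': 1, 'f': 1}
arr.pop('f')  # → 1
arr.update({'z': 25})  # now {'a': 1, 'z': 25}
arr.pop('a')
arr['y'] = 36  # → {'z': 25, 'y': 36}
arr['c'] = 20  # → {'z': 25, 'y': 36, 'c': 20}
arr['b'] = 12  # {'z': 25, 'y': 36, 'c': 20, 'b': 12}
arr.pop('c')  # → 20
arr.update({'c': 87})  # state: {'z': 25, 'y': 36, 'b': 12, 'c': 87}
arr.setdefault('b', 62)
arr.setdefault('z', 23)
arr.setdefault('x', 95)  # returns 95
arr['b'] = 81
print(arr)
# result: {'z': 25, 'y': 36, 'b': 81, 'c': 87, 'x': 95}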